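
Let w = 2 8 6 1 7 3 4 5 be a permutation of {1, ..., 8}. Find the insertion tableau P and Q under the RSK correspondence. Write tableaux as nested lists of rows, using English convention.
Insert each entry of the permutation into P by Schensted row insertion, recording in Q the position of each new cell.

Insert 2: appended to row 1. P = [[2]].
Insert 8: appended to row 1. P = [[2, 8]].
Insert 6: 6 bumps 8 from row 1; 8 starts row 2. P = [[2, 6], [8]].
Insert 1: 1 bumps 2 from row 1; 2 bumps 8 from row 2; 8 starts row 3. P = [[1, 6], [2], [8]].
Insert 7: appended to row 1. P = [[1, 6, 7], [2], [8]].
Insert 3: 3 bumps 6 from row 1; 6 appends to row 2. P = [[1, 3, 7], [2, 6], [8]].
Insert 4: 4 bumps 7 from row 1; 7 appends to row 2. P = [[1, 3, 4], [2, 6, 7], [8]].
Insert 5: appended to row 1. P = [[1, 3, 4, 5], [2, 6, 7], [8]].

So P = [[1, 3, 4, 5], [2, 6, 7], [8]], Q = [[1, 2, 5, 8], [3, 6, 7], [4]].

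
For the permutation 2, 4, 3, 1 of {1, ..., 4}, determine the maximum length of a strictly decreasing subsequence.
3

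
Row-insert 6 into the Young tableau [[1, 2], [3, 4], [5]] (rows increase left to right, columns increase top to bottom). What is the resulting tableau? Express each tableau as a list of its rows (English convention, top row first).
[[1, 2, 6], [3, 4], [5]]

6 is larger than every entry of row 1, so it is appended to row 1. The new tableau is [[1, 2, 6], [3, 4], [5]].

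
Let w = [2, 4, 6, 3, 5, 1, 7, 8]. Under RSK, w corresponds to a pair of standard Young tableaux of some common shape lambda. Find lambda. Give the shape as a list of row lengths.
[5, 2, 1]

Row-insert each entry into an empty tableau.

After inserting 2: P = [[2]].
After inserting 4: P = [[2, 4]].
After inserting 6: P = [[2, 4, 6]].
After inserting 3: P = [[2, 3, 6], [4]].
After inserting 5: P = [[2, 3, 5], [4, 6]].
After inserting 1: P = [[1, 3, 5], [2, 6], [4]].
After inserting 7: P = [[1, 3, 5, 7], [2, 6], [4]].
After inserting 8: P = [[1, 3, 5, 7, 8], [2, 6], [4]].

The final insertion tableau P = [[1, 3, 5, 7, 8], [2, 6], [4]] has shape [5, 2, 1].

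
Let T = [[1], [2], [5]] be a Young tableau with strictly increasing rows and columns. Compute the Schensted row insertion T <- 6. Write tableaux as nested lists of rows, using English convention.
6 is larger than every entry of row 1, so it is appended to row 1. The new tableau is [[1, 6], [2], [5]].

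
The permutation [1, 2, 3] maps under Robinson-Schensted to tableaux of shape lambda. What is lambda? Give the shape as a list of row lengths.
[3]

Row-insert each entry into an empty tableau.

After inserting 1: P = [[1]].
After inserting 2: P = [[1, 2]].
After inserting 3: P = [[1, 2, 3]].

The final insertion tableau P = [[1, 2, 3]] has shape [3].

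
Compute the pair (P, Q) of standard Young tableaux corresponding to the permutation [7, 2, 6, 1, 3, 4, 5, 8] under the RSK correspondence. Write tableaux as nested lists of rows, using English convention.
P = [[1, 3, 4, 5, 8], [2, 6], [7]], Q = [[1, 3, 6, 7, 8], [2, 5], [4]]

Insert each entry of the permutation into P by Schensted row insertion, recording in Q the position of each new cell.

After inserting 7: P = [[7]].
After inserting 2: P = [[2], [7]].
After inserting 6: P = [[2, 6], [7]].
After inserting 1: P = [[1, 6], [2], [7]].
After inserting 3: P = [[1, 3], [2, 6], [7]].
After inserting 4: P = [[1, 3, 4], [2, 6], [7]].
After inserting 5: P = [[1, 3, 4, 5], [2, 6], [7]].
After inserting 8: P = [[1, 3, 4, 5, 8], [2, 6], [7]].

So P = [[1, 3, 4, 5, 8], [2, 6], [7]], Q = [[1, 3, 6, 7, 8], [2, 5], [4]].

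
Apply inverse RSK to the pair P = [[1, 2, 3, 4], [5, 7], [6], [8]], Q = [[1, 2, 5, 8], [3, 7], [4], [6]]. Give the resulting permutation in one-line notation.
1 8 6 5 7 2 3 4

Reverse the RSK construction: for i from n down to 1, find the cell of Q containing i, remove the entry at that cell from P, and reverse-bump it up through P; the value ejected from row 1 is w(i).

Step i=8: Q has 8 at row 1, column 4; remove that cell from P, ejecting 4. So w(8) = 4. P is now [[1, 2, 3], [5, 7], [6], [8]].
Step i=7: Q has 7 at row 2, column 2; remove 7 from row 2 of P and reverse-bump: 7 enters row 1 and ejects 3. So w(7) = 3. P is now [[1, 2, 7], [5], [6], [8]].
Step i=6: Q has 6 at row 4, column 1; remove 8 from row 4 of P and reverse-bump: 8 enters row 3 and ejects 6; 6 enters row 2 and ejects 5; 5 enters row 1 and ejects 2. So w(6) = 2. P is now [[1, 5, 7], [6], [8]].
Step i=5: Q has 5 at row 1, column 3; remove that cell from P, ejecting 7. So w(5) = 7. P is now [[1, 5], [6], [8]].
Step i=4: Q has 4 at row 3, column 1; remove 8 from row 3 of P and reverse-bump: 8 enters row 2 and ejects 6; 6 enters row 1 and ejects 5. So w(4) = 5. P is now [[1, 6], [8]].
Step i=3: Q has 3 at row 2, column 1; remove 8 from row 2 of P and reverse-bump: 8 enters row 1 and ejects 6. So w(3) = 6. P is now [[1, 8]].
Step i=2: Q has 2 at row 1, column 2; remove that cell from P, ejecting 8. So w(2) = 8. P is now [[1]].
Step i=1: Q has 1 at row 1, column 1; remove that cell from P, ejecting 1. So w(1) = 1. P is now [].

So w = 1 8 6 5 7 2 3 4.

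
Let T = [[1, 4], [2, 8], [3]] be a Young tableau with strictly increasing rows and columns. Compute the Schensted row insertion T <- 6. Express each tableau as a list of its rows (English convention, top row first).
6 is larger than every entry of row 1, so it is appended to row 1. The new tableau is [[1, 4, 6], [2, 8], [3]].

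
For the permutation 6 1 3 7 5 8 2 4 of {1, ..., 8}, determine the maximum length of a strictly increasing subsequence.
4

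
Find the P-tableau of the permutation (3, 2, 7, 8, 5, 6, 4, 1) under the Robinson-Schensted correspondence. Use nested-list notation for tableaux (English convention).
Insert 3: appended to row 1. P = [[3]].
Insert 2: 2 bumps 3 from row 1; 3 starts row 2. P = [[2], [3]].
Insert 7: appended to row 1. P = [[2, 7], [3]].
Insert 8: appended to row 1. P = [[2, 7, 8], [3]].
Insert 5: 5 bumps 7 from row 1; 7 appends to row 2. P = [[2, 5, 8], [3, 7]].
Insert 6: 6 bumps 8 from row 1; 8 appends to row 2. P = [[2, 5, 6], [3, 7, 8]].
Insert 4: 4 bumps 5 from row 1; 5 bumps 7 from row 2; 7 starts row 3. P = [[2, 4, 6], [3, 5, 8], [7]].
Insert 1: 1 bumps 2 from row 1; 2 bumps 3 from row 2; 3 bumps 7 from row 3; 7 starts row 4. P = [[1, 4, 6], [2, 5, 8], [3], [7]].

So P = [[1, 4, 6], [2, 5, 8], [3], [7]].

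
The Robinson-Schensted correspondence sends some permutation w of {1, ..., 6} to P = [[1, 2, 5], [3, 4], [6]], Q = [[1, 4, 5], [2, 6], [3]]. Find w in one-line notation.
Reverse the RSK construction: for i from n down to 1, find the cell of Q containing i, remove the entry at that cell from P, and reverse-bump it up through P; the value ejected from row 1 is w(i).

Step i=6: Q has 6 at row 2, column 2; remove 4 from row 2 of P and reverse-bump: 4 enters row 1 and ejects 2. So w(6) = 2. P is now [[1, 4, 5], [3], [6]].
Step i=5: Q has 5 at row 1, column 3; remove that cell from P, ejecting 5. So w(5) = 5. P is now [[1, 4], [3], [6]].
Step i=4: Q has 4 at row 1, column 2; remove that cell from P, ejecting 4. So w(4) = 4. P is now [[1], [3], [6]].
Step i=3: Q has 3 at row 3, column 1; remove 6 from row 3 of P and reverse-bump: 6 enters row 2 and ejects 3; 3 enters row 1 and ejects 1. So w(3) = 1. P is now [[3], [6]].
Step i=2: Q has 2 at row 2, column 1; remove 6 from row 2 of P and reverse-bump: 6 enters row 1 and ejects 3. So w(2) = 3. P is now [[6]].
Step i=1: Q has 1 at row 1, column 1; remove that cell from P, ejecting 6. So w(1) = 6. P is now [].

So w = 6 3 1 4 5 2.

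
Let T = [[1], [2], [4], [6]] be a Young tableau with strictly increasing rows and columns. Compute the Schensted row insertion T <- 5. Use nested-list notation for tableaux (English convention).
[[1, 5], [2], [4], [6]]

5 is larger than every entry of row 1, so it is appended to row 1. The new tableau is [[1, 5], [2], [4], [6]].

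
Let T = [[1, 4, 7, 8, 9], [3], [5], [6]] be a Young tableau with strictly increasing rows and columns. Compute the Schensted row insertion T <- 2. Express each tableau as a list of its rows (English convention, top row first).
In row 1, 2 replaces 4 (the leftmost entry greater than 2); 4 is bumped to row 2. 4 is appended to row 2. The new tableau is [[1, 2, 7, 8, 9], [3, 4], [5], [6]].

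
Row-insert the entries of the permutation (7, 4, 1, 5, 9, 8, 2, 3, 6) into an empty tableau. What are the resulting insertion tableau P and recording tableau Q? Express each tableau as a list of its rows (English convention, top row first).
P = [[1, 2, 3, 6], [4, 5, 8], [7, 9]], Q = [[1, 4, 5, 9], [2, 6, 8], [3, 7]]

Insert each entry of the permutation into P by Schensted row insertion, recording in Q the position of each new cell.

Insert 7: appended to row 1. P = [[7]].
Insert 4: 4 bumps 7 from row 1; 7 starts row 2. P = [[4], [7]].
Insert 1: 1 bumps 4 from row 1; 4 bumps 7 from row 2; 7 starts row 3. P = [[1], [4], [7]].
Insert 5: appended to row 1. P = [[1, 5], [4], [7]].
Insert 9: appended to row 1. P = [[1, 5, 9], [4], [7]].
Insert 8: 8 bumps 9 from row 1; 9 appends to row 2. P = [[1, 5, 8], [4, 9], [7]].
Insert 2: 2 bumps 5 from row 1; 5 bumps 9 from row 2; 9 appends to row 3. P = [[1, 2, 8], [4, 5], [7, 9]].
Insert 3: 3 bumps 8 from row 1; 8 appends to row 2. P = [[1, 2, 3], [4, 5, 8], [7, 9]].
Insert 6: appended to row 1. P = [[1, 2, 3, 6], [4, 5, 8], [7, 9]].

So P = [[1, 2, 3, 6], [4, 5, 8], [7, 9]], Q = [[1, 4, 5, 9], [2, 6, 8], [3, 7]].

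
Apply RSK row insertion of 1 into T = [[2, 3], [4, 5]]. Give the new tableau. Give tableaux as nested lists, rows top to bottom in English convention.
In row 1, 1 replaces 2 (the leftmost entry greater than 1); 2 is bumped to row 2. In row 2, 2 replaces 4 (the leftmost entry greater than 2); 4 is bumped to row 3. 4 starts a new row 3. The new tableau is [[1, 3], [2, 5], [4]].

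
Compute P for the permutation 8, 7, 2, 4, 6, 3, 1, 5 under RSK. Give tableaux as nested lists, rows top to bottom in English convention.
After inserting 8: P = [[8]].
After inserting 7: P = [[7], [8]].
After inserting 2: P = [[2], [7], [8]].
After inserting 4: P = [[2, 4], [7], [8]].
After inserting 6: P = [[2, 4, 6], [7], [8]].
After inserting 3: P = [[2, 3, 6], [4], [7], [8]].
After inserting 1: P = [[1, 3, 6], [2], [4], [7], [8]].
After inserting 5: P = [[1, 3, 5], [2, 6], [4], [7], [8]].

So P = [[1, 3, 5], [2, 6], [4], [7], [8]].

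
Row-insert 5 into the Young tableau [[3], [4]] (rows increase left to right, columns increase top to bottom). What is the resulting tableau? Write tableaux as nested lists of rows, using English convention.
5 is larger than every entry of row 1, so it is appended to row 1. The new tableau is [[3, 5], [4]].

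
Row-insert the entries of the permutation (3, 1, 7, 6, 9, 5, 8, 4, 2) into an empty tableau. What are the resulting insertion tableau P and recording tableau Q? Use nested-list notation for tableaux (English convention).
P = [[1, 2, 8], [3, 4, 9], [5], [6], [7]], Q = [[1, 3, 5], [2, 4, 7], [6], [8], [9]]

Insert each entry of the permutation into P by Schensted row insertion, recording in Q the position of each new cell.

After inserting 3: P = [[3]].
After inserting 1: P = [[1], [3]].
After inserting 7: P = [[1, 7], [3]].
After inserting 6: P = [[1, 6], [3, 7]].
After inserting 9: P = [[1, 6, 9], [3, 7]].
After inserting 5: P = [[1, 5, 9], [3, 6], [7]].
After inserting 8: P = [[1, 5, 8], [3, 6, 9], [7]].
After inserting 4: P = [[1, 4, 8], [3, 5, 9], [6], [7]].
After inserting 2: P = [[1, 2, 8], [3, 4, 9], [5], [6], [7]].

So P = [[1, 2, 8], [3, 4, 9], [5], [6], [7]], Q = [[1, 3, 5], [2, 4, 7], [6], [8], [9]].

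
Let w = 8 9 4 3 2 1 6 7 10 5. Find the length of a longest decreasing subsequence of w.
5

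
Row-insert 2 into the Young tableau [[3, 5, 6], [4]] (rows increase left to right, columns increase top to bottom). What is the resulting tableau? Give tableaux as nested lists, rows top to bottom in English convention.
[[2, 5, 6], [3], [4]]

In row 1, 2 replaces 3 (the leftmost entry greater than 2); 3 is bumped to row 2. In row 2, 3 replaces 4 (the leftmost entry greater than 3); 4 is bumped to row 3. 4 starts a new row 3. The new tableau is [[2, 5, 6], [3], [4]].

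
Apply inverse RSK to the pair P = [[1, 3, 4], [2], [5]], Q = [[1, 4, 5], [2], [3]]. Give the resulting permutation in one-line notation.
5 2 1 3 4

Reverse the RSK construction: for i from n down to 1, find the cell of Q containing i, remove the entry at that cell from P, and reverse-bump it up through P; the value ejected from row 1 is w(i).

Step i=5: Q has 5 at row 1, column 3; remove that cell from P, ejecting 4. So w(5) = 4. P is now [[1, 3], [2], [5]].
Step i=4: Q has 4 at row 1, column 2; remove that cell from P, ejecting 3. So w(4) = 3. P is now [[1], [2], [5]].
Step i=3: Q has 3 at row 3, column 1; remove 5 from row 3 of P and reverse-bump: 5 enters row 2 and ejects 2; 2 enters row 1 and ejects 1. So w(3) = 1. P is now [[2], [5]].
Step i=2: Q has 2 at row 2, column 1; remove 5 from row 2 of P and reverse-bump: 5 enters row 1 and ejects 2. So w(2) = 2. P is now [[5]].
Step i=1: Q has 1 at row 1, column 1; remove that cell from P, ejecting 5. So w(1) = 5. P is now [].

So w = 5 2 1 3 4.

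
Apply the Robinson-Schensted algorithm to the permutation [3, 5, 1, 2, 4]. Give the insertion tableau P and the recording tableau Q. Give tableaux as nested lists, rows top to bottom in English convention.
Insert each entry of the permutation into P by Schensted row insertion, recording in Q the position of each new cell.

Insert 3: appended to row 1. P = [[3]].
Insert 5: appended to row 1. P = [[3, 5]].
Insert 1: 1 bumps 3 from row 1; 3 starts row 2. P = [[1, 5], [3]].
Insert 2: 2 bumps 5 from row 1; 5 appends to row 2. P = [[1, 2], [3, 5]].
Insert 4: appended to row 1. P = [[1, 2, 4], [3, 5]].

So P = [[1, 2, 4], [3, 5]], Q = [[1, 2, 5], [3, 4]].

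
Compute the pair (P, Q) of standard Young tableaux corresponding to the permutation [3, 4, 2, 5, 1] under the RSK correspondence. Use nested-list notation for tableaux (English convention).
P = [[1, 4, 5], [2], [3]], Q = [[1, 2, 4], [3], [5]]

Insert each entry of the permutation into P by Schensted row insertion, recording in Q the position of each new cell.

After inserting 3: P = [[3]].
After inserting 4: P = [[3, 4]].
After inserting 2: P = [[2, 4], [3]].
After inserting 5: P = [[2, 4, 5], [3]].
After inserting 1: P = [[1, 4, 5], [2], [3]].

So P = [[1, 4, 5], [2], [3]], Q = [[1, 2, 4], [3], [5]].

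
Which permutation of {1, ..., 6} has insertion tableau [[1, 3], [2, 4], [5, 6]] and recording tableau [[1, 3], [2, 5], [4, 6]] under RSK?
Reverse RSK: for i = n, n-1, ..., 1, locate i in Q, remove the corresponding corner cell from P, and reverse-bump its entry up through P; the value ejected from row 1 is w(i).

So w = 5 2 6 1 4 3.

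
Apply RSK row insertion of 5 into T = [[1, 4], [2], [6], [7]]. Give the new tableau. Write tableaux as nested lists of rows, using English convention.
5 is larger than every entry of row 1, so it is appended to row 1. The new tableau is [[1, 4, 5], [2], [6], [7]].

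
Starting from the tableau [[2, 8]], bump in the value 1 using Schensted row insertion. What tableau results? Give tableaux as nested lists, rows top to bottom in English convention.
In row 1, 1 replaces 2 (the leftmost entry greater than 1); 2 is bumped to row 2. 2 starts a new row 2. The new tableau is [[1, 8], [2]].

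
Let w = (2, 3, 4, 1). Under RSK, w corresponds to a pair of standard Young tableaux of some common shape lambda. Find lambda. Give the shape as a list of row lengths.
Row-insert each entry into an empty tableau.

After inserting 2: P = [[2]].
After inserting 3: P = [[2, 3]].
After inserting 4: P = [[2, 3, 4]].
After inserting 1: P = [[1, 3, 4], [2]].

The final insertion tableau P = [[1, 3, 4], [2]] has shape [3, 1].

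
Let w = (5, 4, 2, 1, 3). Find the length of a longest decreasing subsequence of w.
4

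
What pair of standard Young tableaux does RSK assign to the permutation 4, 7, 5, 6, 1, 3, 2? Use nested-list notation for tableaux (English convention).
Insert each entry of the permutation into P by Schensted row insertion, recording in Q the position of each new cell.

Insert 4: appended to row 1. P = [[4]].
Insert 7: appended to row 1. P = [[4, 7]].
Insert 5: 5 bumps 7 from row 1; 7 starts row 2. P = [[4, 5], [7]].
Insert 6: appended to row 1. P = [[4, 5, 6], [7]].
Insert 1: 1 bumps 4 from row 1; 4 bumps 7 from row 2; 7 starts row 3. P = [[1, 5, 6], [4], [7]].
Insert 3: 3 bumps 5 from row 1; 5 appends to row 2. P = [[1, 3, 6], [4, 5], [7]].
Insert 2: 2 bumps 3 from row 1; 3 bumps 4 from row 2; 4 bumps 7 from row 3; 7 starts row 4. P = [[1, 2, 6], [3, 5], [4], [7]].

So P = [[1, 2, 6], [3, 5], [4], [7]], Q = [[1, 2, 4], [3, 6], [5], [7]].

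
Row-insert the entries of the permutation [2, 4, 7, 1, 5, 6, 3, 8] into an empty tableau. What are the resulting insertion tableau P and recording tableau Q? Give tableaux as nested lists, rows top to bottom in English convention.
P = [[1, 3, 5, 6, 8], [2, 4], [7]], Q = [[1, 2, 3, 6, 8], [4, 5], [7]]

Insert each entry of the permutation into P by Schensted row insertion, recording in Q the position of each new cell.

Insert 2: appended to row 1. P = [[2]].
Insert 4: appended to row 1. P = [[2, 4]].
Insert 7: appended to row 1. P = [[2, 4, 7]].
Insert 1: 1 bumps 2 from row 1; 2 starts row 2. P = [[1, 4, 7], [2]].
Insert 5: 5 bumps 7 from row 1; 7 appends to row 2. P = [[1, 4, 5], [2, 7]].
Insert 6: appended to row 1. P = [[1, 4, 5, 6], [2, 7]].
Insert 3: 3 bumps 4 from row 1; 4 bumps 7 from row 2; 7 starts row 3. P = [[1, 3, 5, 6], [2, 4], [7]].
Insert 8: appended to row 1. P = [[1, 3, 5, 6, 8], [2, 4], [7]].

So P = [[1, 3, 5, 6, 8], [2, 4], [7]], Q = [[1, 2, 3, 6, 8], [4, 5], [7]].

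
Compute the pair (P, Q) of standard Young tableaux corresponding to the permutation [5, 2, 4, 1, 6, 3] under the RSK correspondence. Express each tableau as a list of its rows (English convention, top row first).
Insert each entry of the permutation into P by Schensted row insertion, recording in Q the position of each new cell.

Insert 5: appended to row 1. P = [[5]].
Insert 2: 2 bumps 5 from row 1; 5 starts row 2. P = [[2], [5]].
Insert 4: appended to row 1. P = [[2, 4], [5]].
Insert 1: 1 bumps 2 from row 1; 2 bumps 5 from row 2; 5 starts row 3. P = [[1, 4], [2], [5]].
Insert 6: appended to row 1. P = [[1, 4, 6], [2], [5]].
Insert 3: 3 bumps 4 from row 1; 4 appends to row 2. P = [[1, 3, 6], [2, 4], [5]].

So P = [[1, 3, 6], [2, 4], [5]], Q = [[1, 3, 5], [2, 6], [4]].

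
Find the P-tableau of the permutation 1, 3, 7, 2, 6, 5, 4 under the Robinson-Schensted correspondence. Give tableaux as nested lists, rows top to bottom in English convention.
Insert 1: appended to row 1. P = [[1]].
Insert 3: appended to row 1. P = [[1, 3]].
Insert 7: appended to row 1. P = [[1, 3, 7]].
Insert 2: 2 bumps 3 from row 1; 3 starts row 2. P = [[1, 2, 7], [3]].
Insert 6: 6 bumps 7 from row 1; 7 appends to row 2. P = [[1, 2, 6], [3, 7]].
Insert 5: 5 bumps 6 from row 1; 6 bumps 7 from row 2; 7 starts row 3. P = [[1, 2, 5], [3, 6], [7]].
Insert 4: 4 bumps 5 from row 1; 5 bumps 6 from row 2; 6 bumps 7 from row 3; 7 starts row 4. P = [[1, 2, 4], [3, 5], [6], [7]].

So P = [[1, 2, 4], [3, 5], [6], [7]].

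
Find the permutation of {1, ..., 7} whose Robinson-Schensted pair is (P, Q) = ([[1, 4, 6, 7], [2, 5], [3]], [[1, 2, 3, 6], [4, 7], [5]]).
3 5 6 2 1 7 4

Reverse the RSK construction: for i from n down to 1, find the cell of Q containing i, remove the entry at that cell from P, and reverse-bump it up through P; the value ejected from row 1 is w(i).

Step i=7: Q has 7 at row 2, column 2; remove 5 from row 2 of P and reverse-bump: 5 enters row 1 and ejects 4. So w(7) = 4. P is now [[1, 5, 6, 7], [2], [3]].
Step i=6: Q has 6 at row 1, column 4; remove that cell from P, ejecting 7. So w(6) = 7. P is now [[1, 5, 6], [2], [3]].
Step i=5: Q has 5 at row 3, column 1; remove 3 from row 3 of P and reverse-bump: 3 enters row 2 and ejects 2; 2 enters row 1 and ejects 1. So w(5) = 1. P is now [[2, 5, 6], [3]].
Step i=4: Q has 4 at row 2, column 1; remove 3 from row 2 of P and reverse-bump: 3 enters row 1 and ejects 2. So w(4) = 2. P is now [[3, 5, 6]].
Step i=3: Q has 3 at row 1, column 3; remove that cell from P, ejecting 6. So w(3) = 6. P is now [[3, 5]].
Step i=2: Q has 2 at row 1, column 2; remove that cell from P, ejecting 5. So w(2) = 5. P is now [[3]].
Step i=1: Q has 1 at row 1, column 1; remove that cell from P, ejecting 3. So w(1) = 3. P is now [].

So w = 3 5 6 2 1 7 4.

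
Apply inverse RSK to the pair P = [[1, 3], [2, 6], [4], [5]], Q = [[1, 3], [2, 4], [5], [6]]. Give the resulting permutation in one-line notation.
Reverse the RSK construction: for i from n down to 1, find the cell of Q containing i, remove the entry at that cell from P, and reverse-bump it up through P; the value ejected from row 1 is w(i).

Step i=6: Q has 6 at row 4, column 1; remove 5 from row 4 of P and reverse-bump: 5 enters row 3 and ejects 4; 4 enters row 2 and ejects 2; 2 enters row 1 and ejects 1. So w(6) = 1. P is now [[2, 3], [4, 6], [5]].
Step i=5: Q has 5 at row 3, column 1; remove 5 from row 3 of P and reverse-bump: 5 enters row 2 and ejects 4; 4 enters row 1 and ejects 3. So w(5) = 3. P is now [[2, 4], [5, 6]].
Step i=4: Q has 4 at row 2, column 2; remove 6 from row 2 of P and reverse-bump: 6 enters row 1 and ejects 4. So w(4) = 4. P is now [[2, 6], [5]].
Step i=3: Q has 3 at row 1, column 2; remove that cell from P, ejecting 6. So w(3) = 6. P is now [[2], [5]].
Step i=2: Q has 2 at row 2, column 1; remove 5 from row 2 of P and reverse-bump: 5 enters row 1 and ejects 2. So w(2) = 2. P is now [[5]].
Step i=1: Q has 1 at row 1, column 1; remove that cell from P, ejecting 5. So w(1) = 5. P is now [].

So w = 5 2 6 4 3 1.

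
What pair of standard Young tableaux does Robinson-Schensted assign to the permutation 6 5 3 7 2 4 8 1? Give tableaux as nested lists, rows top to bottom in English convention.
P = [[1, 4, 8], [2, 7], [3], [5], [6]], Q = [[1, 4, 7], [2, 6], [3], [5], [8]]

Insert each entry of the permutation into P by Schensted row insertion, recording in Q the position of each new cell.

Insert 6: appended to row 1. P = [[6]].
Insert 5: 5 bumps 6 from row 1; 6 starts row 2. P = [[5], [6]].
Insert 3: 3 bumps 5 from row 1; 5 bumps 6 from row 2; 6 starts row 3. P = [[3], [5], [6]].
Insert 7: appended to row 1. P = [[3, 7], [5], [6]].
Insert 2: 2 bumps 3 from row 1; 3 bumps 5 from row 2; 5 bumps 6 from row 3; 6 starts row 4. P = [[2, 7], [3], [5], [6]].
Insert 4: 4 bumps 7 from row 1; 7 appends to row 2. P = [[2, 4], [3, 7], [5], [6]].
Insert 8: appended to row 1. P = [[2, 4, 8], [3, 7], [5], [6]].
Insert 1: 1 bumps 2 from row 1; 2 bumps 3 from row 2; 3 bumps 5 from row 3; 5 bumps 6 from row 4; 6 starts row 5. P = [[1, 4, 8], [2, 7], [3], [5], [6]].

So P = [[1, 4, 8], [2, 7], [3], [5], [6]], Q = [[1, 4, 7], [2, 6], [3], [5], [8]].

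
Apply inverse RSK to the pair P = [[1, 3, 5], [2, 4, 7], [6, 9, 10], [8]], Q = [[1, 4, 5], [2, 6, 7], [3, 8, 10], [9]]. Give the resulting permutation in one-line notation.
8 2 1 9 10 6 7 4 3 5

Reverse the RSK construction: for i from n down to 1, find the cell of Q containing i, remove the entry at that cell from P, and reverse-bump it up through P; the value ejected from row 1 is w(i).

Step i=10: Q has 10 at row 3, column 3; remove 10 from row 3 of P and reverse-bump: 10 enters row 2 and ejects 7; 7 enters row 1 and ejects 5. So w(10) = 5. P is now [[1, 3, 7], [2, 4, 10], [6, 9], [8]].
Step i=9: Q has 9 at row 4, column 1; remove 8 from row 4 of P and reverse-bump: 8 enters row 3 and ejects 6; 6 enters row 2 and ejects 4; 4 enters row 1 and ejects 3. So w(9) = 3. P is now [[1, 4, 7], [2, 6, 10], [8, 9]].
Step i=8: Q has 8 at row 3, column 2; remove 9 from row 3 of P and reverse-bump: 9 enters row 2 and ejects 6; 6 enters row 1 and ejects 4. So w(8) = 4. P is now [[1, 6, 7], [2, 9, 10], [8]].
Step i=7: Q has 7 at row 2, column 3; remove 10 from row 2 of P and reverse-bump: 10 enters row 1 and ejects 7. So w(7) = 7. P is now [[1, 6, 10], [2, 9], [8]].
Step i=6: Q has 6 at row 2, column 2; remove 9 from row 2 of P and reverse-bump: 9 enters row 1 and ejects 6. So w(6) = 6. P is now [[1, 9, 10], [2], [8]].
Step i=5: Q has 5 at row 1, column 3; remove that cell from P, ejecting 10. So w(5) = 10. P is now [[1, 9], [2], [8]].
Step i=4: Q has 4 at row 1, column 2; remove that cell from P, ejecting 9. So w(4) = 9. P is now [[1], [2], [8]].
Step i=3: Q has 3 at row 3, column 1; remove 8 from row 3 of P and reverse-bump: 8 enters row 2 and ejects 2; 2 enters row 1 and ejects 1. So w(3) = 1. P is now [[2], [8]].
Step i=2: Q has 2 at row 2, column 1; remove 8 from row 2 of P and reverse-bump: 8 enters row 1 and ejects 2. So w(2) = 2. P is now [[8]].
Step i=1: Q has 1 at row 1, column 1; remove that cell from P, ejecting 8. So w(1) = 8. P is now [].

So w = 8 2 1 9 10 6 7 4 3 5.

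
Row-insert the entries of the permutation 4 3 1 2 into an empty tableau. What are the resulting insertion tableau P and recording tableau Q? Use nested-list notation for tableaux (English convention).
Insert each entry of the permutation into P by Schensted row insertion, recording in Q the position of each new cell.

Insert 4: appended to row 1. P = [[4]].
Insert 3: 3 bumps 4 from row 1; 4 starts row 2. P = [[3], [4]].
Insert 1: 1 bumps 3 from row 1; 3 bumps 4 from row 2; 4 starts row 3. P = [[1], [3], [4]].
Insert 2: appended to row 1. P = [[1, 2], [3], [4]].

So P = [[1, 2], [3], [4]], Q = [[1, 4], [2], [3]].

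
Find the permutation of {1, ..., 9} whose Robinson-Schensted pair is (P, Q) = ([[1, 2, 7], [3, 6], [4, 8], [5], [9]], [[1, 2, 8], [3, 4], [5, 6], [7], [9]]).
5 9 4 8 1 6 3 7 2

Reverse the RSK construction: for i from n down to 1, find the cell of Q containing i, remove the entry at that cell from P, and reverse-bump it up through P; the value ejected from row 1 is w(i).

Step i=9: Q has 9 at row 5, column 1; remove 9 from row 5 of P and reverse-bump: 9 enters row 4 and ejects 5; 5 enters row 3 and ejects 4; 4 enters row 2 and ejects 3; 3 enters row 1 and ejects 2. So w(9) = 2. P is now [[1, 3, 7], [4, 6], [5, 8], [9]].
Step i=8: Q has 8 at row 1, column 3; remove that cell from P, ejecting 7. So w(8) = 7. P is now [[1, 3], [4, 6], [5, 8], [9]].
Step i=7: Q has 7 at row 4, column 1; remove 9 from row 4 of P and reverse-bump: 9 enters row 3 and ejects 8; 8 enters row 2 and ejects 6; 6 enters row 1 and ejects 3. So w(7) = 3. P is now [[1, 6], [4, 8], [5, 9]].
Step i=6: Q has 6 at row 3, column 2; remove 9 from row 3 of P and reverse-bump: 9 enters row 2 and ejects 8; 8 enters row 1 and ejects 6. So w(6) = 6. P is now [[1, 8], [4, 9], [5]].
Step i=5: Q has 5 at row 3, column 1; remove 5 from row 3 of P and reverse-bump: 5 enters row 2 and ejects 4; 4 enters row 1 and ejects 1. So w(5) = 1. P is now [[4, 8], [5, 9]].
Step i=4: Q has 4 at row 2, column 2; remove 9 from row 2 of P and reverse-bump: 9 enters row 1 and ejects 8. So w(4) = 8. P is now [[4, 9], [5]].
Step i=3: Q has 3 at row 2, column 1; remove 5 from row 2 of P and reverse-bump: 5 enters row 1 and ejects 4. So w(3) = 4. P is now [[5, 9]].
Step i=2: Q has 2 at row 1, column 2; remove that cell from P, ejecting 9. So w(2) = 9. P is now [[5]].
Step i=1: Q has 1 at row 1, column 1; remove that cell from P, ejecting 5. So w(1) = 5. P is now [].

So w = 5 9 4 8 1 6 3 7 2.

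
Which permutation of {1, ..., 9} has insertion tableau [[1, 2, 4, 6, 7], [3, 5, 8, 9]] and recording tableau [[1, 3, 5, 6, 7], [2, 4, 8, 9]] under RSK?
Reverse the RSK construction: for i from n down to 1, find the cell of Q containing i, remove the entry at that cell from P, and reverse-bump it up through P; the value ejected from row 1 is w(i).

Step i=9: Q has 9 at row 2, column 4; remove 9 from row 2 of P and reverse-bump: 9 enters row 1 and ejects 7. So w(9) = 7. P is now [[1, 2, 4, 6, 9], [3, 5, 8]].
Step i=8: Q has 8 at row 2, column 3; remove 8 from row 2 of P and reverse-bump: 8 enters row 1 and ejects 6. So w(8) = 6. P is now [[1, 2, 4, 8, 9], [3, 5]].
Step i=7: Q has 7 at row 1, column 5; remove that cell from P, ejecting 9. So w(7) = 9. P is now [[1, 2, 4, 8], [3, 5]].
Step i=6: Q has 6 at row 1, column 4; remove that cell from P, ejecting 8. So w(6) = 8. P is now [[1, 2, 4], [3, 5]].
Step i=5: Q has 5 at row 1, column 3; remove that cell from P, ejecting 4. So w(5) = 4. P is now [[1, 2], [3, 5]].
Step i=4: Q has 4 at row 2, column 2; remove 5 from row 2 of P and reverse-bump: 5 enters row 1 and ejects 2. So w(4) = 2. P is now [[1, 5], [3]].
Step i=3: Q has 3 at row 1, column 2; remove that cell from P, ejecting 5. So w(3) = 5. P is now [[1], [3]].
Step i=2: Q has 2 at row 2, column 1; remove 3 from row 2 of P and reverse-bump: 3 enters row 1 and ejects 1. So w(2) = 1. P is now [[3]].
Step i=1: Q has 1 at row 1, column 1; remove that cell from P, ejecting 3. So w(1) = 3. P is now [].

So w = 3 1 5 2 4 8 9 6 7.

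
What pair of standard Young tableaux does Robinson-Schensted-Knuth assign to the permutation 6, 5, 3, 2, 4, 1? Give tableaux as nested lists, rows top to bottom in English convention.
P = [[1, 4], [2], [3], [5], [6]], Q = [[1, 5], [2], [3], [4], [6]]

Insert each entry of the permutation into P by Schensted row insertion, recording in Q the position of each new cell.

After inserting 6: P = [[6]].
After inserting 5: P = [[5], [6]].
After inserting 3: P = [[3], [5], [6]].
After inserting 2: P = [[2], [3], [5], [6]].
After inserting 4: P = [[2, 4], [3], [5], [6]].
After inserting 1: P = [[1, 4], [2], [3], [5], [6]].

So P = [[1, 4], [2], [3], [5], [6]], Q = [[1, 5], [2], [3], [4], [6]].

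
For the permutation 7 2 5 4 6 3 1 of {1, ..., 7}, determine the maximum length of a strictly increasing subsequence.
3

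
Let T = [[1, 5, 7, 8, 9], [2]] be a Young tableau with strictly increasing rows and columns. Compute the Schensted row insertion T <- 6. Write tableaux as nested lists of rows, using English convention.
[[1, 5, 6, 8, 9], [2, 7]]

In row 1, 6 replaces 7 (the leftmost entry greater than 6); 7 is bumped to row 2. 7 is appended to row 2. The new tableau is [[1, 5, 6, 8, 9], [2, 7]].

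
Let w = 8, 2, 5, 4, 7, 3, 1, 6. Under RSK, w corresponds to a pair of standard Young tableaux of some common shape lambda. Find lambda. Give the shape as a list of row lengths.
[3, 2, 1, 1, 1]

Row-insert each entry into an empty tableau.

After inserting 8: P = [[8]].
After inserting 2: P = [[2], [8]].
After inserting 5: P = [[2, 5], [8]].
After inserting 4: P = [[2, 4], [5], [8]].
After inserting 7: P = [[2, 4, 7], [5], [8]].
After inserting 3: P = [[2, 3, 7], [4], [5], [8]].
After inserting 1: P = [[1, 3, 7], [2], [4], [5], [8]].
After inserting 6: P = [[1, 3, 6], [2, 7], [4], [5], [8]].

The final insertion tableau P = [[1, 3, 6], [2, 7], [4], [5], [8]] has shape [3, 2, 1, 1, 1].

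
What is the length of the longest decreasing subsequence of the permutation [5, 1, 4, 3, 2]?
4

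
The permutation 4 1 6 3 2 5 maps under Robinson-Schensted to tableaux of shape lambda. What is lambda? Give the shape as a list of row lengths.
[3, 2, 1]

Row-insert each entry into an empty tableau.

After inserting 4: P = [[4]].
After inserting 1: P = [[1], [4]].
After inserting 6: P = [[1, 6], [4]].
After inserting 3: P = [[1, 3], [4, 6]].
After inserting 2: P = [[1, 2], [3, 6], [4]].
After inserting 5: P = [[1, 2, 5], [3, 6], [4]].

The final insertion tableau P = [[1, 2, 5], [3, 6], [4]] has shape [3, 2, 1].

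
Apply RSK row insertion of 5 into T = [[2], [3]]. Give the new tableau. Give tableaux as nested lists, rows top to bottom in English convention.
5 is larger than every entry of row 1, so it is appended to row 1. The new tableau is [[2, 5], [3]].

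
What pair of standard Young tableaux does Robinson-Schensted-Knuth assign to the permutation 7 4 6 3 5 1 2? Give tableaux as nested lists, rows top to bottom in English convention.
Insert each entry of the permutation into P by Schensted row insertion, recording in Q the position of each new cell.

Insert 7: appended to row 1. P = [[7]].
Insert 4: 4 bumps 7 from row 1; 7 starts row 2. P = [[4], [7]].
Insert 6: appended to row 1. P = [[4, 6], [7]].
Insert 3: 3 bumps 4 from row 1; 4 bumps 7 from row 2; 7 starts row 3. P = [[3, 6], [4], [7]].
Insert 5: 5 bumps 6 from row 1; 6 appends to row 2. P = [[3, 5], [4, 6], [7]].
Insert 1: 1 bumps 3 from row 1; 3 bumps 4 from row 2; 4 bumps 7 from row 3; 7 starts row 4. P = [[1, 5], [3, 6], [4], [7]].
Insert 2: 2 bumps 5 from row 1; 5 bumps 6 from row 2; 6 appends to row 3. P = [[1, 2], [3, 5], [4, 6], [7]].

So P = [[1, 2], [3, 5], [4, 6], [7]], Q = [[1, 3], [2, 5], [4, 7], [6]].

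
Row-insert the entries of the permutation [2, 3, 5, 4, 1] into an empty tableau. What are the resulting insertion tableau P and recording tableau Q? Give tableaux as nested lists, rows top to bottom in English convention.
P = [[1, 3, 4], [2], [5]], Q = [[1, 2, 3], [4], [5]]

Insert each entry of the permutation into P by Schensted row insertion, recording in Q the position of each new cell.

Insert 2: appended to row 1. P = [[2]].
Insert 3: appended to row 1. P = [[2, 3]].
Insert 5: appended to row 1. P = [[2, 3, 5]].
Insert 4: 4 bumps 5 from row 1; 5 starts row 2. P = [[2, 3, 4], [5]].
Insert 1: 1 bumps 2 from row 1; 2 bumps 5 from row 2; 5 starts row 3. P = [[1, 3, 4], [2], [5]].

So P = [[1, 3, 4], [2], [5]], Q = [[1, 2, 3], [4], [5]].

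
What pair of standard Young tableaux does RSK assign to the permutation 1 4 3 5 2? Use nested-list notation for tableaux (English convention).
P = [[1, 2, 5], [3], [4]], Q = [[1, 2, 4], [3], [5]]

Insert each entry of the permutation into P by Schensted row insertion, recording in Q the position of each new cell.

Insert 1: appended to row 1. P = [[1]].
Insert 4: appended to row 1. P = [[1, 4]].
Insert 3: 3 bumps 4 from row 1; 4 starts row 2. P = [[1, 3], [4]].
Insert 5: appended to row 1. P = [[1, 3, 5], [4]].
Insert 2: 2 bumps 3 from row 1; 3 bumps 4 from row 2; 4 starts row 3. P = [[1, 2, 5], [3], [4]].

So P = [[1, 2, 5], [3], [4]], Q = [[1, 2, 4], [3], [5]].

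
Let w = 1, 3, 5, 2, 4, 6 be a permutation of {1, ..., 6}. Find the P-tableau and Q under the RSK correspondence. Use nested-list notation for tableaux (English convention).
Insert each entry of the permutation into P by Schensted row insertion, recording in Q the position of each new cell.

Insert 1: appended to row 1. P = [[1]].
Insert 3: appended to row 1. P = [[1, 3]].
Insert 5: appended to row 1. P = [[1, 3, 5]].
Insert 2: 2 bumps 3 from row 1; 3 starts row 2. P = [[1, 2, 5], [3]].
Insert 4: 4 bumps 5 from row 1; 5 appends to row 2. P = [[1, 2, 4], [3, 5]].
Insert 6: appended to row 1. P = [[1, 2, 4, 6], [3, 5]].

So P = [[1, 2, 4, 6], [3, 5]], Q = [[1, 2, 3, 6], [4, 5]].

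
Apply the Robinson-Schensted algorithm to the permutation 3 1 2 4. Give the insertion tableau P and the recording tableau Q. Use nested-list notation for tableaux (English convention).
P = [[1, 2, 4], [3]], Q = [[1, 3, 4], [2]]

Insert each entry of the permutation into P by Schensted row insertion, recording in Q the position of each new cell.

Insert 3: appended to row 1. P = [[3]].
Insert 1: 1 bumps 3 from row 1; 3 starts row 2. P = [[1], [3]].
Insert 2: appended to row 1. P = [[1, 2], [3]].
Insert 4: appended to row 1. P = [[1, 2, 4], [3]].

So P = [[1, 2, 4], [3]], Q = [[1, 3, 4], [2]].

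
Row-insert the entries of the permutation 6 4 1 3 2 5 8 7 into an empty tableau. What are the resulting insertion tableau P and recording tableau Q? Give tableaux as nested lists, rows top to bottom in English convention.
Insert each entry of the permutation into P by Schensted row insertion, recording in Q the position of each new cell.

Insert 6: appended to row 1. P = [[6]], Q = [[1]].
Insert 4: 4 bumps 6 from row 1; 6 starts row 2. P = [[4], [6]], Q = [[1], [2]].
Insert 1: 1 bumps 4 from row 1; 4 bumps 6 from row 2; 6 starts row 3. P = [[1], [4], [6]], Q = [[1], [2], [3]].
Insert 3: appended to row 1. P = [[1, 3], [4], [6]], Q = [[1, 4], [2], [3]].
Insert 2: 2 bumps 3 from row 1; 3 bumps 4 from row 2; 4 bumps 6 from row 3; 6 starts row 4. P = [[1, 2], [3], [4], [6]], Q = [[1, 4], [2], [3], [5]].
Insert 5: appended to row 1. P = [[1, 2, 5], [3], [4], [6]], Q = [[1, 4, 6], [2], [3], [5]].
Insert 8: appended to row 1. P = [[1, 2, 5, 8], [3], [4], [6]], Q = [[1, 4, 6, 7], [2], [3], [5]].
Insert 7: 7 bumps 8 from row 1; 8 appends to row 2. P = [[1, 2, 5, 7], [3, 8], [4], [6]], Q = [[1, 4, 6, 7], [2, 8], [3], [5]].

So P = [[1, 2, 5, 7], [3, 8], [4], [6]], Q = [[1, 4, 6, 7], [2, 8], [3], [5]].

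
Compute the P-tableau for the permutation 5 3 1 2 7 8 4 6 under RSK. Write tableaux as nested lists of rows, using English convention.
After inserting 5: P = [[5]].
After inserting 3: P = [[3], [5]].
After inserting 1: P = [[1], [3], [5]].
After inserting 2: P = [[1, 2], [3], [5]].
After inserting 7: P = [[1, 2, 7], [3], [5]].
After inserting 8: P = [[1, 2, 7, 8], [3], [5]].
After inserting 4: P = [[1, 2, 4, 8], [3, 7], [5]].
After inserting 6: P = [[1, 2, 4, 6], [3, 7, 8], [5]].

So P = [[1, 2, 4, 6], [3, 7, 8], [5]].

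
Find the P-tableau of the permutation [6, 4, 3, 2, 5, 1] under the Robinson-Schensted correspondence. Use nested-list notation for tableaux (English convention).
P = [[1, 5], [2], [3], [4], [6]]

After inserting 6: P = [[6]].
After inserting 4: P = [[4], [6]].
After inserting 3: P = [[3], [4], [6]].
After inserting 2: P = [[2], [3], [4], [6]].
After inserting 5: P = [[2, 5], [3], [4], [6]].
After inserting 1: P = [[1, 5], [2], [3], [4], [6]].

So P = [[1, 5], [2], [3], [4], [6]].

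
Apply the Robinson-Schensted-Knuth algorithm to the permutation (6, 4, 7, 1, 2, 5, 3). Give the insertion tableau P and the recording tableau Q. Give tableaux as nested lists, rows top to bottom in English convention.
P = [[1, 2, 3], [4, 5], [6, 7]], Q = [[1, 3, 6], [2, 5], [4, 7]]

Insert each entry of the permutation into P by Schensted row insertion, recording in Q the position of each new cell.

Insert 6: appended to row 1. P = [[6]].
Insert 4: 4 bumps 6 from row 1; 6 starts row 2. P = [[4], [6]].
Insert 7: appended to row 1. P = [[4, 7], [6]].
Insert 1: 1 bumps 4 from row 1; 4 bumps 6 from row 2; 6 starts row 3. P = [[1, 7], [4], [6]].
Insert 2: 2 bumps 7 from row 1; 7 appends to row 2. P = [[1, 2], [4, 7], [6]].
Insert 5: appended to row 1. P = [[1, 2, 5], [4, 7], [6]].
Insert 3: 3 bumps 5 from row 1; 5 bumps 7 from row 2; 7 appends to row 3. P = [[1, 2, 3], [4, 5], [6, 7]].

So P = [[1, 2, 3], [4, 5], [6, 7]], Q = [[1, 3, 6], [2, 5], [4, 7]].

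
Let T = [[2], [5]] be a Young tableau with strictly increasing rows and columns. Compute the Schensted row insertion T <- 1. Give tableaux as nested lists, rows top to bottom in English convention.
[[1], [2], [5]]

In row 1, 1 replaces 2 (the leftmost entry greater than 1); 2 is bumped to row 2. In row 2, 2 replaces 5 (the leftmost entry greater than 2); 5 is bumped to row 3. 5 starts a new row 3. The new tableau is [[1], [2], [5]].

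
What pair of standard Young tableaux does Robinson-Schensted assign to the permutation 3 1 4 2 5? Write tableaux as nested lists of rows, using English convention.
Insert each entry of the permutation into P by Schensted row insertion, recording in Q the position of each new cell.

Insert 3: appended to row 1. P = [[3]].
Insert 1: 1 bumps 3 from row 1; 3 starts row 2. P = [[1], [3]].
Insert 4: appended to row 1. P = [[1, 4], [3]].
Insert 2: 2 bumps 4 from row 1; 4 appends to row 2. P = [[1, 2], [3, 4]].
Insert 5: appended to row 1. P = [[1, 2, 5], [3, 4]].

So P = [[1, 2, 5], [3, 4]], Q = [[1, 3, 5], [2, 4]].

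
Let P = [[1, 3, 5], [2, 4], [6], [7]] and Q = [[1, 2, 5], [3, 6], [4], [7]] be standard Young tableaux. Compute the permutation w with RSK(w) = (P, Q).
Reverse RSK: for i = n, n-1, ..., 1, locate i in Q, remove the corresponding corner cell from P, and reverse-bump its entry up through P; the value ejected from row 1 is w(i).

So w = 2 7 4 1 6 5 3.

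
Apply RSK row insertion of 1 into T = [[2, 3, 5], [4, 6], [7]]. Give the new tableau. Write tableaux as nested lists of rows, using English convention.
[[1, 3, 5], [2, 6], [4], [7]]

In row 1, 1 replaces 2 (the leftmost entry greater than 1); 2 is bumped to row 2. In row 2, 2 replaces 4 (the leftmost entry greater than 2); 4 is bumped to row 3. In row 3, 4 replaces 7 (the leftmost entry greater than 4); 7 is bumped to row 4. 7 starts a new row 4. The new tableau is [[1, 3, 5], [2, 6], [4], [7]].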